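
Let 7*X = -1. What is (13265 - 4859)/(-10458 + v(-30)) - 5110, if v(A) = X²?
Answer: -2618985404/512441 ≈ -5110.8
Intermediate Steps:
X = -⅐ (X = (⅐)*(-1) = -⅐ ≈ -0.14286)
v(A) = 1/49 (v(A) = (-⅐)² = 1/49)
(13265 - 4859)/(-10458 + v(-30)) - 5110 = (13265 - 4859)/(-10458 + 1/49) - 5110 = 8406/(-512441/49) - 5110 = 8406*(-49/512441) - 5110 = -411894/512441 - 5110 = -2618985404/512441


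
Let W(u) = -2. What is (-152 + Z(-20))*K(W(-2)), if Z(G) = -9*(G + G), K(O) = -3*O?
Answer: 1248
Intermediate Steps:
Z(G) = -18*G
(-152 + Z(-20))*K(W(-2)) = (-152 - 18*(-20))*(-3*(-2)) = (-152 + 360)*6 = 208*6 = 1248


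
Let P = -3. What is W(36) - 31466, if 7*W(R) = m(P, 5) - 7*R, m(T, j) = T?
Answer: -220517/7 ≈ -31502.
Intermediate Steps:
W(R) = -3/7 - R (W(R) = (-3 - 7*R)/7 = -3/7 - R)
W(36) - 31466 = (-3/7 - 1*36) - 31466 = (-3/7 - 36) - 31466 = -255/7 - 31466 = -220517/7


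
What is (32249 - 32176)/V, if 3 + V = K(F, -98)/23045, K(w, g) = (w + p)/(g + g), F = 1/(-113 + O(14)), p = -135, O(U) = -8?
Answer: -9974267765/409897331 ≈ -24.334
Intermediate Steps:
F = -1/121 (F = 1/(-113 - 8) = 1/(-121) = -1/121 ≈ -0.0082645)
K(w, g) = (-135 + w)/(2*g) (K(w, g) = (w - 135)/(g + g) = (-135 + w)/((2*g)) = (-135 + w)*(1/(2*g)) = (-135 + w)/(2*g))
V = -409897331/136633805 (V = -3 + ((½)*(-135 - 1/121)/(-98))/23045 = -3 + ((½)*(-1/98)*(-16336/121))*(1/23045) = -3 + (4084/5929)*(1/23045) = -3 + 4084/136633805 = -409897331/136633805 ≈ -3.0000)
(32249 - 32176)/V = (32249 - 32176)/(-409897331/136633805) = 73*(-136633805/409897331) = -9974267765/409897331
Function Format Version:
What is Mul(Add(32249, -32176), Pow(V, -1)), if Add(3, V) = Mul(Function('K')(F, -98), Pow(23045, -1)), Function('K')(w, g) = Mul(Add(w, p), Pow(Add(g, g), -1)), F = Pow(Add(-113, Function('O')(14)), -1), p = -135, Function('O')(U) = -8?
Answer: Rational(-9974267765, 409897331) ≈ -24.334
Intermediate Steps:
F = Rational(-1, 121) (F = Pow(Add(-113, -8), -1) = Pow(-121, -1) = Rational(-1, 121) ≈ -0.0082645)
Function('K')(w, g) = Mul(Rational(1, 2), Pow(g, -1), Add(-135, w)) (Function('K')(w, g) = Mul(Add(w, -135), Pow(Add(g, g), -1)) = Mul(Add(-135, w), Pow(Mul(2, g), -1)) = Mul(Add(-135, w), Mul(Rational(1, 2), Pow(g, -1))) = Mul(Rational(1, 2), Pow(g, -1), Add(-135, w)))
V = Rational(-409897331, 136633805) (V = Add(-3, Mul(Mul(Rational(1, 2), Pow(-98, -1), Add(-135, Rational(-1, 121))), Pow(23045, -1))) = Add(-3, Mul(Mul(Rational(1, 2), Rational(-1, 98), Rational(-16336, 121)), Rational(1, 23045))) = Add(-3, Mul(Rational(4084, 5929), Rational(1, 23045))) = Add(-3, Rational(4084, 136633805)) = Rational(-409897331, 136633805) ≈ -3.0000)
Mul(Add(32249, -32176), Pow(V, -1)) = Mul(Add(32249, -32176), Pow(Rational(-409897331, 136633805), -1)) = Mul(73, Rational(-136633805, 409897331)) = Rational(-9974267765, 409897331)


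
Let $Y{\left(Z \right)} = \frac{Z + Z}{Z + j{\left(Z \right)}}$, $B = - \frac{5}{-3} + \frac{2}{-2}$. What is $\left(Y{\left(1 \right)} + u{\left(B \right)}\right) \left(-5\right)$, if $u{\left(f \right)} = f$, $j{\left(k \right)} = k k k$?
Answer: $- \frac{25}{3} \approx -8.3333$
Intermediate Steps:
$j{\left(k \right)} = k^{3}$ ($j{\left(k \right)} = k^{2} k = k^{3}$)
$B = \frac{2}{3}$ ($B = \left(-5\right) \left(- \frac{1}{3}\right) + 2 \left(- \frac{1}{2}\right) = \frac{5}{3} - 1 = \frac{2}{3} \approx 0.66667$)
$Y{\left(Z \right)} = \frac{2 Z}{Z + Z^{3}}$ ($Y{\left(Z \right)} = \frac{Z + Z}{Z + Z^{3}} = \frac{2 Z}{Z + Z^{3}}$)
$\left(Y{\left(1 \right)} + u{\left(B \right)}\right) \left(-5\right) = \left(\frac{2}{1 + 1^{2}} + \frac{2}{3}\right) \left(-5\right) = \left(\frac{2}{1 + 1} + \frac{2}{3}\right) \left(-5\right) = \left(\frac{2}{2} + \frac{2}{3}\right) \left(-5\right) = \left(2 \cdot \frac{1}{2} + \frac{2}{3}\right) \left(-5\right) = \left(1 + \frac{2}{3}\right) \left(-5\right) = \frac{5}{3} \left(-5\right) = - \frac{25}{3}$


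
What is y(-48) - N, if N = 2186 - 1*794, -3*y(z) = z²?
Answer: -2160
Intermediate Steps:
y(z) = -z²/3
N = 1392 (N = 2186 - 794 = 1392)
y(-48) - N = -⅓*(-48)² - 1*1392 = -⅓*2304 - 1392 = -768 - 1392 = -2160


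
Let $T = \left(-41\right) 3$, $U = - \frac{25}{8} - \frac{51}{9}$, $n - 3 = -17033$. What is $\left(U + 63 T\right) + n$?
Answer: $- \frac{594907}{24} \approx -24788.0$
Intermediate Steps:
$n = -17030$ ($n = 3 - 17033 = -17030$)
$U = - \frac{211}{24}$ ($U = \left(-25\right) \frac{1}{8} - \frac{17}{3} = - \frac{25}{8} - \frac{17}{3} = - \frac{211}{24} \approx -8.7917$)
$T = -123$
$\left(U + 63 T\right) + n = \left(- \frac{211}{24} + 63 \left(-123\right)\right) - 17030 = \left(- \frac{211}{24} - 7749\right) - 17030 = - \frac{186187}{24} - 17030 = - \frac{594907}{24}$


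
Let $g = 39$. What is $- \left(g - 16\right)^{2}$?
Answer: $-529$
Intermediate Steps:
$- \left(g - 16\right)^{2} = - \left(39 - 16\right)^{2} = - 23^{2} = \left(-1\right) 529 = -529$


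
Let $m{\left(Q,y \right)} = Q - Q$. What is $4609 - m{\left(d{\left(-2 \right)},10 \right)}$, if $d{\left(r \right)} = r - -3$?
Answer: $4609$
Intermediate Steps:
$d{\left(r \right)} = 3 + r$ ($d{\left(r \right)} = r + 3 = 3 + r$)
$m{\left(Q,y \right)} = 0$
$4609 - m{\left(d{\left(-2 \right)},10 \right)} = 4609 - 0 = 4609 + 0 = 4609$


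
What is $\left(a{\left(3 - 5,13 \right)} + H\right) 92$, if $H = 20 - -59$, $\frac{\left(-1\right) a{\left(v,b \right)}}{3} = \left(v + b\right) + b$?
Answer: $644$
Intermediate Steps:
$a{\left(v,b \right)} = - 6 b - 3 v$ ($a{\left(v,b \right)} = - 3 \left(\left(v + b\right) + b\right) = - 3 \left(\left(b + v\right) + b\right) = - 3 \left(v + 2 b\right) = - 6 b - 3 v$)
$H = 79$ ($H = 20 + 59 = 79$)
$\left(a{\left(3 - 5,13 \right)} + H\right) 92 = \left(\left(\left(-6\right) 13 - 3 \left(3 - 5\right)\right) + 79\right) 92 = \left(\left(-78 - 3 \left(3 - 5\right)\right) + 79\right) 92 = \left(\left(-78 - -6\right) + 79\right) 92 = \left(\left(-78 + 6\right) + 79\right) 92 = \left(-72 + 79\right) 92 = 7 \cdot 92 = 644$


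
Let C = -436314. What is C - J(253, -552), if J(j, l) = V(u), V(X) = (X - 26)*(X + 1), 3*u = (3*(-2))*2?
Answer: -436404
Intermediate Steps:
u = -4 (u = ((3*(-2))*2)/3 = (-6*2)/3 = (⅓)*(-12) = -4)
V(X) = (1 + X)*(-26 + X) (V(X) = (-26 + X)*(1 + X) = (1 + X)*(-26 + X))
J(j, l) = 90 (J(j, l) = -26 + (-4)² - 25*(-4) = -26 + 16 + 100 = 90)
C - J(253, -552) = -436314 - 1*90 = -436314 - 90 = -436404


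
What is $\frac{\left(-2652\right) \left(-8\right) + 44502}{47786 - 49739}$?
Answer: $- \frac{7302}{217} \approx -33.65$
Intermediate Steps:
$\frac{\left(-2652\right) \left(-8\right) + 44502}{47786 - 49739} = \frac{21216 + 44502}{-1953} = 65718 \left(- \frac{1}{1953}\right) = - \frac{7302}{217}$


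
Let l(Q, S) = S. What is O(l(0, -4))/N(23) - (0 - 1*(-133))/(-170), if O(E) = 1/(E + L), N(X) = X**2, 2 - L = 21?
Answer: 1618041/2068390 ≈ 0.78227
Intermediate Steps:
L = -19 (L = 2 - 1*21 = 2 - 21 = -19)
O(E) = 1/(-19 + E) (O(E) = 1/(E - 19) = 1/(-19 + E))
O(l(0, -4))/N(23) - (0 - 1*(-133))/(-170) = 1/((-19 - 4)*(23**2)) - (0 - 1*(-133))/(-170) = 1/(-23*529) - (0 + 133)*(-1/170) = -1/23*1/529 - 1*133*(-1/170) = -1/12167 - 133*(-1/170) = -1/12167 + 133/170 = 1618041/2068390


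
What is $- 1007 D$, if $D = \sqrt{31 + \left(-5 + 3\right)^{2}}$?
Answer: $- 1007 \sqrt{35} \approx -5957.5$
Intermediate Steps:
$D = \sqrt{35}$ ($D = \sqrt{31 + \left(-2\right)^{2}} = \sqrt{31 + 4} = \sqrt{35} \approx 5.9161$)
$- 1007 D = - 1007 \sqrt{35}$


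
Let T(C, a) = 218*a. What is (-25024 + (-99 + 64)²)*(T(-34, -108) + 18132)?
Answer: 128800188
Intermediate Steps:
(-25024 + (-99 + 64)²)*(T(-34, -108) + 18132) = (-25024 + (-99 + 64)²)*(218*(-108) + 18132) = (-25024 + (-35)²)*(-23544 + 18132) = (-25024 + 1225)*(-5412) = -23799*(-5412) = 128800188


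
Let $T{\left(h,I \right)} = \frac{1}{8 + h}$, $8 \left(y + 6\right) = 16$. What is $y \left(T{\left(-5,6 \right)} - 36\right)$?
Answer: $\frac{428}{3} \approx 142.67$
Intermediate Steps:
$y = -4$ ($y = -6 + \frac{1}{8} \cdot 16 = -6 + 2 = -4$)
$y \left(T{\left(-5,6 \right)} - 36\right) = - 4 \left(\frac{1}{8 - 5} - 36\right) = - 4 \left(\frac{1}{3} - 36\right) = \left(-4\right) \left(- \frac{107}{3}\right) = \frac{428}{3}$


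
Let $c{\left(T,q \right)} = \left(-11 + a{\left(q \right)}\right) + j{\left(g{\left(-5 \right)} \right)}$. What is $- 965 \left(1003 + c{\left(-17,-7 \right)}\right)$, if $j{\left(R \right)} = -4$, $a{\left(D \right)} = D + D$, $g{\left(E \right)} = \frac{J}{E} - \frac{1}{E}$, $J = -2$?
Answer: $-939910$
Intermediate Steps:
$g{\left(E \right)} = - \frac{3}{E}$ ($g{\left(E \right)} = - \frac{2}{E} - \frac{1}{E} = - \frac{3}{E}$)
$a{\left(D \right)} = 2 D$
$c{\left(T,q \right)} = -15 + 2 q$ ($c{\left(T,q \right)} = \left(-11 + 2 q\right) - 4 = -15 + 2 q$)
$- 965 \left(1003 + c{\left(-17,-7 \right)}\right) = - 965 \left(1003 + \left(-15 + 2 \left(-7\right)\right)\right) = - 965 \left(1003 - 29\right) = \left(-965\right) 974 = -939910$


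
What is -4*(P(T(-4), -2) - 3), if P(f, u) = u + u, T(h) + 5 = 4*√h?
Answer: 28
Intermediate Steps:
T(h) = -5 + 4*√h
P(f, u) = 2*u
-4*(P(T(-4), -2) - 3) = -4*(2*(-2) - 3) = -4*(-4 - 3) = -4*(-7) = 28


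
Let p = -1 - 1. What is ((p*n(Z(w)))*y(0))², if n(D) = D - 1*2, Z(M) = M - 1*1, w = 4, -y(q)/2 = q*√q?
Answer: 0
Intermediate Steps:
y(q) = -2*q^(3/2) (y(q) = -2*q*√q = -2*q^(3/2))
Z(M) = -1 + M (Z(M) = M - 1 = -1 + M)
n(D) = -2 + D (n(D) = D - 2 = -2 + D)
p = -2
((p*n(Z(w)))*y(0))² = ((-2*(-2 + (-1 + 4)))*(-2*0^(3/2)))² = ((-2*(-2 + 3))*(-2*0))² = (-2*1*0)² = (-2*0)² = 0² = 0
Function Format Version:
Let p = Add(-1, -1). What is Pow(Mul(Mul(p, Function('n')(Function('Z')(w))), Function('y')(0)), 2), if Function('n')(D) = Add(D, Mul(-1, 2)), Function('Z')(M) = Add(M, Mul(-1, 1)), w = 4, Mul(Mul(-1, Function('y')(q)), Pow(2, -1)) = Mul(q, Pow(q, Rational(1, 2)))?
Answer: 0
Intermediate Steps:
Function('y')(q) = Mul(-2, Pow(q, Rational(3, 2))) (Function('y')(q) = Mul(-2, Mul(q, Pow(q, Rational(1, 2)))) = Mul(-2, Pow(q, Rational(3, 2))))
Function('Z')(M) = Add(-1, M) (Function('Z')(M) = Add(M, -1) = Add(-1, M))
Function('n')(D) = Add(-2, D) (Function('n')(D) = Add(D, -2) = Add(-2, D))
p = -2
Pow(Mul(Mul(p, Function('n')(Function('Z')(w))), Function('y')(0)), 2) = Pow(Mul(Mul(-2, Add(-2, Add(-1, 4))), Mul(-2, Pow(0, Rational(3, 2)))), 2) = Pow(Mul(Mul(-2, Add(-2, 3)), Mul(-2, 0)), 2) = Pow(Mul(Mul(-2, 1), 0), 2) = Pow(Mul(-2, 0), 2) = Pow(0, 2) = 0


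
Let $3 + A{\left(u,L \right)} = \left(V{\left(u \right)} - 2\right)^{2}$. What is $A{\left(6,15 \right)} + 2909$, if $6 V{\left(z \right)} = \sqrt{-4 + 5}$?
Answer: $\frac{104737}{36} \approx 2909.4$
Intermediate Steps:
$V{\left(z \right)} = \frac{1}{6}$ ($V{\left(z \right)} = \frac{\sqrt{-4 + 5}}{6} = \frac{\sqrt{1}}{6} = \frac{1}{6} \cdot 1 = \frac{1}{6}$)
$A{\left(u,L \right)} = \frac{13}{36}$ ($A{\left(u,L \right)} = -3 + \left(\frac{1}{6} - 2\right)^{2} = -3 + \left(- \frac{11}{6}\right)^{2} = -3 + \frac{121}{36} = \frac{13}{36}$)
$A{\left(6,15 \right)} + 2909 = \frac{13}{36} + 2909 = \frac{104737}{36}$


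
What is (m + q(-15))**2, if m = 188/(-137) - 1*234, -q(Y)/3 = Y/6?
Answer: 3898378969/75076 ≈ 51926.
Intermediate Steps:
q(Y) = -Y/2 (q(Y) = -3*Y/6 = -Y/2)
m = -32246/137 (m = 188*(-1/137) - 234 = -188/137 - 234 = -32246/137 ≈ -235.37)
(m + q(-15))**2 = (-32246/137 - 1/2*(-15))**2 = (-32246/137 + 15/2)**2 = (-62437/274)**2 = 3898378969/75076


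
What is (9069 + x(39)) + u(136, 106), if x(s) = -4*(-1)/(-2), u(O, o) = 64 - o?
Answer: 9025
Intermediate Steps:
x(s) = -2 (x(s) = 4*(-½) = -2)
(9069 + x(39)) + u(136, 106) = (9069 - 2) + (64 - 1*106) = 9067 + (64 - 106) = 9067 - 42 = 9025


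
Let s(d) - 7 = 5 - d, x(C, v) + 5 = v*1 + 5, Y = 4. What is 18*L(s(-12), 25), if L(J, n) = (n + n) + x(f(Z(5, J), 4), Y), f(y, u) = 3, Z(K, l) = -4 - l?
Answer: 972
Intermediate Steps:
x(C, v) = v (x(C, v) = -5 + (v*1 + 5) = -5 + (v + 5) = -5 + (5 + v) = v)
s(d) = 12 - d (s(d) = 7 + (5 - d) = 12 - d)
L(J, n) = 4 + 2*n (L(J, n) = (n + n) + 4 = 2*n + 4 = 4 + 2*n)
18*L(s(-12), 25) = 18*(4 + 2*25) = 18*(4 + 50) = 18*54 = 972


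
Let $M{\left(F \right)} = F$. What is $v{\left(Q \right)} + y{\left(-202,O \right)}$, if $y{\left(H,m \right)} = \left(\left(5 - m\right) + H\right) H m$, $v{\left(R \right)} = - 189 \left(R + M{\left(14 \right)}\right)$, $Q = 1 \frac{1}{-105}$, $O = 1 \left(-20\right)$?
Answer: $- \frac{3588621}{5} \approx -7.1772 \cdot 10^{5}$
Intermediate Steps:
$O = -20$
$Q = - \frac{1}{105}$ ($Q = 1 \left(- \frac{1}{105}\right) = - \frac{1}{105} \approx -0.0095238$)
$v{\left(R \right)} = -2646 - 189 R$ ($v{\left(R \right)} = - 189 \left(R + 14\right) = - 189 \left(14 + R\right) = -2646 - 189 R$)
$y{\left(H,m \right)} = H m \left(5 + H - m\right)$ ($y{\left(H,m \right)} = \left(5 + H - m\right) H m = H m \left(5 + H - m\right)$)
$v{\left(Q \right)} + y{\left(-202,O \right)} = \left(-2646 - - \frac{9}{5}\right) - - 4040 \left(5 - 202 - -20\right) = \left(-2646 + \frac{9}{5}\right) - - 4040 \left(5 - 202 + 20\right) = - \frac{13221}{5} - \left(-4040\right) \left(-177\right) = - \frac{13221}{5} - 715080 = - \frac{3588621}{5}$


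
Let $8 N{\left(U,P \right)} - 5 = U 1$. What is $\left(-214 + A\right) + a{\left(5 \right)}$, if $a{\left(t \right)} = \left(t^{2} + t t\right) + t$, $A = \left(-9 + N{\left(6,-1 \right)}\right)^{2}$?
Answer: $- \frac{6455}{64} \approx -100.86$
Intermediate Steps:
$N{\left(U,P \right)} = \frac{5}{8} + \frac{U}{8}$ ($N{\left(U,P \right)} = \frac{5}{8} + \frac{U 1}{8} = \frac{5}{8} + \frac{U}{8}$)
$A = \frac{3721}{64}$ ($A = \left(-9 + \left(\frac{5}{8} + \frac{1}{8} \cdot 6\right)\right)^{2} = \left(-9 + \left(\frac{5}{8} + \frac{3}{4}\right)\right)^{2} = \left(-9 + \frac{11}{8}\right)^{2} = \left(- \frac{61}{8}\right)^{2} = \frac{3721}{64} \approx 58.141$)
$a{\left(t \right)} = t + 2 t^{2}$ ($a{\left(t \right)} = \left(t^{2} + t^{2}\right) + t = 2 t^{2} + t = t + 2 t^{2}$)
$\left(-214 + A\right) + a{\left(5 \right)} = \left(-214 + \frac{3721}{64}\right) + 5 \left(1 + 2 \cdot 5\right) = - \frac{9975}{64} + 5 \left(1 + 10\right) = - \frac{9975}{64} + 5 \cdot 11 = - \frac{9975}{64} + 55 = - \frac{6455}{64}$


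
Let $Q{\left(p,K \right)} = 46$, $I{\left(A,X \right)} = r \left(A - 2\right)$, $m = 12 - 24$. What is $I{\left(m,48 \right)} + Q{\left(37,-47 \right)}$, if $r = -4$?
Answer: $102$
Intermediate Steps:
$m = -12$
$I{\left(A,X \right)} = 8 - 4 A$ ($I{\left(A,X \right)} = - 4 \left(A - 2\right) = - 4 \left(-2 + A\right) = 8 - 4 A$)
$I{\left(m,48 \right)} + Q{\left(37,-47 \right)} = \left(8 - -48\right) + 46 = \left(8 + 48\right) + 46 = 56 + 46 = 102$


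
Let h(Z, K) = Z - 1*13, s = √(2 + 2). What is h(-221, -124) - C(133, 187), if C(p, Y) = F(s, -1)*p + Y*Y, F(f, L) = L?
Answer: -35070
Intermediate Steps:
s = 2 (s = √4 = 2)
h(Z, K) = -13 + Z (h(Z, K) = Z - 13 = -13 + Z)
C(p, Y) = Y² - p (C(p, Y) = -p + Y*Y = -p + Y² = Y² - p)
h(-221, -124) - C(133, 187) = (-13 - 221) - (187² - 1*133) = -234 - (34969 - 133) = -234 - 1*34836 = -234 - 34836 = -35070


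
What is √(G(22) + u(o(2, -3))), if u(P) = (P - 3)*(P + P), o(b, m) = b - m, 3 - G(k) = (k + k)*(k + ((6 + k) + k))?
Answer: I*√3145 ≈ 56.08*I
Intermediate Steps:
G(k) = 3 - 2*k*(6 + 3*k) (G(k) = 3 - (k + k)*(k + ((6 + k) + k)) = 3 - 2*k*(k + (6 + 2*k)) = 3 - 2*k*(6 + 3*k))
u(P) = 2*P*(-3 + P) (u(P) = (-3 + P)*(2*P) = 2*P*(-3 + P))
√(G(22) + u(o(2, -3))) = √((3 - 12*22 - 6*22²) + 2*(2 - 1*(-3))*(-3 + (2 - 1*(-3)))) = √((3 - 264 - 6*484) + 2*(2 + 3)*(-3 + (2 + 3))) = √((3 - 264 - 2904) + 2*5*(-3 + 5)) = √(-3165 + 2*5*2) = √(-3165 + 20) = √(-3145) = I*√3145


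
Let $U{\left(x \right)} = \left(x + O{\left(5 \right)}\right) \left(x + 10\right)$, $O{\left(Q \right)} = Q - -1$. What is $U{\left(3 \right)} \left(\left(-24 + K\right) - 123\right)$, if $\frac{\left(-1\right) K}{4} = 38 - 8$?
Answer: $-31239$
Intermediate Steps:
$K = -120$ ($K = - 4 \left(38 - 8\right) = \left(-4\right) 30 = -120$)
$O{\left(Q \right)} = 1 + Q$ ($O{\left(Q \right)} = Q + 1 = 1 + Q$)
$U{\left(x \right)} = \left(6 + x\right) \left(10 + x\right)$ ($U{\left(x \right)} = \left(x + \left(1 + 5\right)\right) \left(x + 10\right) = \left(x + 6\right) \left(10 + x\right) = \left(6 + x\right) \left(10 + x\right)$)
$U{\left(3 \right)} \left(\left(-24 + K\right) - 123\right) = \left(60 + 3^{2} + 16 \cdot 3\right) \left(\left(-24 - 120\right) - 123\right) = \left(60 + 9 + 48\right) \left(-144 - 123\right) = 117 \left(-267\right) = -31239$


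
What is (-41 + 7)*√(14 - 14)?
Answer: 0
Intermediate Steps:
(-41 + 7)*√(14 - 14) = -34*√0 = -34*0 = 0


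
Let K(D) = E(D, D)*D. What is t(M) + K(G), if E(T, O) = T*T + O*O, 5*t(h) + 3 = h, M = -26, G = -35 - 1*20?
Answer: -1663779/5 ≈ -3.3276e+5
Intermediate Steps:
G = -55 (G = -35 - 20 = -55)
t(h) = -⅗ + h/5
E(T, O) = O² + T² (E(T, O) = T² + O² = O² + T²)
K(D) = 2*D³ (K(D) = (D² + D²)*D = (2*D²)*D = 2*D³)
t(M) + K(G) = (-⅗ + (⅕)*(-26)) + 2*(-55)³ = (-⅗ - 26/5) + 2*(-166375) = -29/5 - 332750 = -1663779/5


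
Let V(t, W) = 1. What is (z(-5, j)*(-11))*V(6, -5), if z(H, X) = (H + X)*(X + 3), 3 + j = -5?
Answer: -715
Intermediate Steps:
j = -8 (j = -3 - 5 = -8)
z(H, X) = (3 + X)*(H + X) (z(H, X) = (H + X)*(3 + X) = (3 + X)*(H + X))
(z(-5, j)*(-11))*V(6, -5) = (((-8)² + 3*(-5) + 3*(-8) - 5*(-8))*(-11))*1 = ((64 - 15 - 24 + 40)*(-11))*1 = (65*(-11))*1 = -715*1 = -715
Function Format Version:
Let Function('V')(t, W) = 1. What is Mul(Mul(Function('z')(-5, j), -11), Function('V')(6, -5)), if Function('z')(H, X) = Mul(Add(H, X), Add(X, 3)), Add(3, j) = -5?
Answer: -715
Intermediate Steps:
j = -8 (j = Add(-3, -5) = -8)
Function('z')(H, X) = Mul(Add(3, X), Add(H, X)) (Function('z')(H, X) = Mul(Add(H, X), Add(3, X)) = Mul(Add(3, X), Add(H, X)))
Mul(Mul(Function('z')(-5, j), -11), Function('V')(6, -5)) = Mul(Mul(Add(Pow(-8, 2), Mul(3, -5), Mul(3, -8), Mul(-5, -8)), -11), 1) = Mul(Mul(Add(64, -15, -24, 40), -11), 1) = Mul(Mul(65, -11), 1) = Mul(-715, 1) = -715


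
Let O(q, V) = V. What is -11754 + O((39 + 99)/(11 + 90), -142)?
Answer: -11896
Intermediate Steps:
-11754 + O((39 + 99)/(11 + 90), -142) = -11754 - 142 = -11896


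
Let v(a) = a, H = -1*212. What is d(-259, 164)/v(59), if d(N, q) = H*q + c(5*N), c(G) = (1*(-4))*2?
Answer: -34776/59 ≈ -589.42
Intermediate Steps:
H = -212
c(G) = -8 (c(G) = -4*2 = -8)
d(N, q) = -8 - 212*q (d(N, q) = -212*q - 8 = -8 - 212*q)
d(-259, 164)/v(59) = (-8 - 212*164)/59 = (-8 - 34768)*(1/59) = -34776*1/59 = -34776/59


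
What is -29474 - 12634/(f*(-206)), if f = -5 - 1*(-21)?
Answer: -48566835/1648 ≈ -29470.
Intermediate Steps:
f = 16 (f = -5 + 21 = 16)
-29474 - 12634/(f*(-206)) = -29474 - 12634/(16*(-206)) = -29474 - 12634/(-3296) = -29474 - 12634*(-1)/3296 = -29474 - 1*(-6317/1648) = -29474 + 6317/1648 = -48566835/1648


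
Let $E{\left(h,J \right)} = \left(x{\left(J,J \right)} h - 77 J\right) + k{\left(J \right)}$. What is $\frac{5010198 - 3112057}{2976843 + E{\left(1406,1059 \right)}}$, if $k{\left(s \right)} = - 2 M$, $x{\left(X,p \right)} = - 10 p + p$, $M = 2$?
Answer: $- \frac{1898141}{10505290} \approx -0.18068$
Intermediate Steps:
$x{\left(X,p \right)} = - 9 p$
$k{\left(s \right)} = -4$ ($k{\left(s \right)} = \left(-2\right) 2 = -4$)
$E{\left(h,J \right)} = -4 - 77 J - 9 J h$ ($E{\left(h,J \right)} = \left(- 9 J h - 77 J\right) - 4 = \left(- 77 J - 9 J h\right) - 4 = -4 - 77 J - 9 J h$)
$\frac{5010198 - 3112057}{2976843 + E{\left(1406,1059 \right)}} = \frac{5010198 - 3112057}{2976843 - \left(81547 + 13400586\right)} = \frac{1898141}{2976843 - 13482133} = \frac{1898141}{-10505290} = 1898141 \left(- \frac{1}{10505290}\right) = - \frac{1898141}{10505290}$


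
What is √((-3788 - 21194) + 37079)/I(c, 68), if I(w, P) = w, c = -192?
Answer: -√12097/192 ≈ -0.57285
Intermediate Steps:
√((-3788 - 21194) + 37079)/I(c, 68) = √((-3788 - 21194) + 37079)/(-192) = √(-24982 + 37079)*(-1/192) = √12097*(-1/192) = -√12097/192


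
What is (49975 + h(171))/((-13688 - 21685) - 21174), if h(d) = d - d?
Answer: -49975/56547 ≈ -0.88378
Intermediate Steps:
h(d) = 0
(49975 + h(171))/((-13688 - 21685) - 21174) = (49975 + 0)/((-13688 - 21685) - 21174) = 49975/(-35373 - 21174) = 49975/(-56547) = 49975*(-1/56547) = -49975/56547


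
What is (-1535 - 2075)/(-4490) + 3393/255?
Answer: 538504/38165 ≈ 14.110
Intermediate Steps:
(-1535 - 2075)/(-4490) + 3393/255 = -3610*(-1/4490) + 3393*(1/255) = 361/449 + 1131/85 = 538504/38165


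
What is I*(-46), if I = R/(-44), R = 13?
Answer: 299/22 ≈ 13.591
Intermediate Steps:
I = -13/44 (I = 13/(-44) = 13*(-1/44) = -13/44 ≈ -0.29545)
I*(-46) = -13/44*(-46) = 299/22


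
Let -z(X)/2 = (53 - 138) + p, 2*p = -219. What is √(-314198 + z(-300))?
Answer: I*√313809 ≈ 560.19*I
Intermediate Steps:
p = -219/2 (p = (½)*(-219) = -219/2 ≈ -109.50)
z(X) = 389 (z(X) = -2*((53 - 138) - 219/2) = -2*(-85 - 219/2) = -2*(-389/2) = 389)
√(-314198 + z(-300)) = √(-314198 + 389) = √(-313809) = I*√313809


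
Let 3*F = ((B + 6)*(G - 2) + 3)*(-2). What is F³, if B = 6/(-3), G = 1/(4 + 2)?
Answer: 17576/729 ≈ 24.110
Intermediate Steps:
G = ⅙ (G = 1/6 = ⅙ ≈ 0.16667)
B = -2 (B = 6*(-⅓) = -2)
F = 26/9 (F = (((-2 + 6)*(⅙ - 2) + 3)*(-2))/3 = ((4*(-11/6) + 3)*(-2))/3 = ((-22/3 + 3)*(-2))/3 = (-13/3*(-2))/3 = (⅓)*(26/3) = 26/9 ≈ 2.8889)
F³ = (26/9)³ = 17576/729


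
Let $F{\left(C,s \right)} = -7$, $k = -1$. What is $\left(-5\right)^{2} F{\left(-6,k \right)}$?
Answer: $-175$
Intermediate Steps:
$\left(-5\right)^{2} F{\left(-6,k \right)} = \left(-5\right)^{2} \left(-7\right) = 25 \left(-7\right) = -175$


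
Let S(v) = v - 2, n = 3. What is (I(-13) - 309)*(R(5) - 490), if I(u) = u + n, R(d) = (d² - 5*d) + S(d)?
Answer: 155353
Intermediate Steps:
S(v) = -2 + v
R(d) = -2 + d² - 4*d (R(d) = (d² - 5*d) + (-2 + d) = -2 + d² - 4*d)
I(u) = 3 + u (I(u) = u + 3 = 3 + u)
(I(-13) - 309)*(R(5) - 490) = ((3 - 13) - 309)*((-2 + 5² - 4*5) - 490) = (-10 - 309)*((-2 + 25 - 20) - 490) = -319*(3 - 490) = -319*(-487) = 155353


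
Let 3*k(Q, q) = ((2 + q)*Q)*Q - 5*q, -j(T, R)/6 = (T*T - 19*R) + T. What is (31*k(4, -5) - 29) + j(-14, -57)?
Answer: -23570/3 ≈ -7856.7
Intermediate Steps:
j(T, R) = -6*T - 6*T² + 114*R (j(T, R) = -6*((T*T - 19*R) + T) = -6*((T² - 19*R) + T) = -6*(T + T² - 19*R) = -6*T - 6*T² + 114*R)
k(Q, q) = -5*q/3 + Q²*(2 + q)/3 (k(Q, q) = (((2 + q)*Q)*Q - 5*q)/3 = ((Q*(2 + q))*Q - 5*q)/3 = (Q²*(2 + q) - 5*q)/3 = (-5*q + Q²*(2 + q))/3 = -5*q/3 + Q²*(2 + q)/3)
(31*k(4, -5) - 29) + j(-14, -57) = (31*(-5/3*(-5) + (⅔)*4² + (⅓)*(-5)*4²) - 29) + (-6*(-14) - 6*(-14)² + 114*(-57)) = (31*(25/3 + (⅔)*16 + (⅓)*(-5)*16) - 29) + (84 - 6*196 - 6498) = (31*(25/3 + 32/3 - 80/3) - 29) + (84 - 1176 - 6498) = (31*(-23/3) - 29) - 7590 = (-713/3 - 29) - 7590 = -800/3 - 7590 = -23570/3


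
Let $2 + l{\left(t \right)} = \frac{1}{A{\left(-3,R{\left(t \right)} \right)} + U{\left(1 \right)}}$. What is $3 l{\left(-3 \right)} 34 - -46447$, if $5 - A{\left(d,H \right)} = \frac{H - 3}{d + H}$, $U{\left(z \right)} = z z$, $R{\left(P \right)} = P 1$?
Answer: $\frac{231317}{5} \approx 46263.0$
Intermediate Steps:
$R{\left(P \right)} = P$
$U{\left(z \right)} = z^{2}$
$A{\left(d,H \right)} = 5 - \frac{-3 + H}{H + d}$ ($A{\left(d,H \right)} = 5 - \frac{H - 3}{d + H} = 5 - \frac{-3 + H}{H + d}$)
$l{\left(t \right)} = -2 + \frac{1}{1 + \frac{-12 + 4 t}{-3 + t}}$ ($l{\left(t \right)} = -2 + \frac{1}{\frac{3 + 4 t + 5 \left(-3\right)}{t - 3} + 1^{2}} = -2 + \frac{1}{\frac{3 + 4 t - 15}{-3 + t} + 1} = -2 + \frac{1}{\frac{-12 + 4 t}{-3 + t} + 1} = -2 + \frac{1}{1 + \frac{-12 + 4 t}{-3 + t}}$)
$3 l{\left(-3 \right)} 34 - -46447 = 3 \left(- \frac{9}{5}\right) 34 - -46447 = \left(- \frac{27}{5}\right) 34 + 46447 = - \frac{918}{5} + 46447 = \frac{231317}{5}$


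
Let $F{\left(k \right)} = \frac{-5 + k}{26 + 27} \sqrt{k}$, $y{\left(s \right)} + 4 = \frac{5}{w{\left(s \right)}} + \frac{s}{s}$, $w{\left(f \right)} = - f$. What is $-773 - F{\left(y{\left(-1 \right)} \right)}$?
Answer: $-773 + \frac{3 \sqrt{2}}{53} \approx -772.92$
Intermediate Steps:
$y{\left(s \right)} = -3 - \frac{5}{s}$ ($y{\left(s \right)} = -4 + \left(\frac{5}{\left(-1\right) s} + \frac{s}{s}\right) = -4 + \left(5 \left(- \frac{1}{s}\right) + 1\right) = -4 + \left(- \frac{5}{s} + 1\right) = -4 + \left(1 - \frac{5}{s}\right) = -3 - \frac{5}{s}$)
$F{\left(k \right)} = \sqrt{k} \left(- \frac{5}{53} + \frac{k}{53}\right)$ ($F{\left(k \right)} = \frac{-5 + k}{53} \sqrt{k} = \left(-5 + k\right) \frac{1}{53} \sqrt{k} = \left(- \frac{5}{53} + \frac{k}{53}\right) \sqrt{k} = \sqrt{k} \left(- \frac{5}{53} + \frac{k}{53}\right)$)
$-773 - F{\left(y{\left(-1 \right)} \right)} = -773 - \frac{\sqrt{-3 - \frac{5}{-1}} \left(-5 - \left(3 + \frac{5}{-1}\right)\right)}{53} = -773 - \frac{\sqrt{-3 - -5} \left(-5 - -2\right)}{53} = -773 - \frac{\sqrt{-3 + 5} \left(-5 + \left(-3 + 5\right)\right)}{53} = -773 - \frac{\sqrt{2} \left(-5 + 2\right)}{53} = -773 - \frac{1}{53} \sqrt{2} \left(-3\right) = -773 - - \frac{3 \sqrt{2}}{53} = -773 + \frac{3 \sqrt{2}}{53}$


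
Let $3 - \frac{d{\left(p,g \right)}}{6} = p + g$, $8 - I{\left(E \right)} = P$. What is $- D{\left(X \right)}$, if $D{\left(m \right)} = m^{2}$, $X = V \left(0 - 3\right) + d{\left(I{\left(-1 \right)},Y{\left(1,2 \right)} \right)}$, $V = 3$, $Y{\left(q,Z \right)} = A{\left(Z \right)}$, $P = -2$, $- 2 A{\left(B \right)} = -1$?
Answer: $-2916$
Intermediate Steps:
$A{\left(B \right)} = \frac{1}{2}$ ($A{\left(B \right)} = \left(- \frac{1}{2}\right) \left(-1\right) = \frac{1}{2}$)
$Y{\left(q,Z \right)} = \frac{1}{2}$
$I{\left(E \right)} = 10$ ($I{\left(E \right)} = 8 - -2 = 8 + 2 = 10$)
$d{\left(p,g \right)} = 18 - 6 g - 6 p$ ($d{\left(p,g \right)} = 18 - 6 \left(p + g\right) = 18 - 6 \left(g + p\right) = 18 - \left(6 g + 6 p\right) = 18 - 6 g - 6 p$)
$X = -54$ ($X = 3 \left(0 - 3\right) - 45 = 3 \left(-3\right) - 45 = -9 - 45 = -54$)
$- D{\left(X \right)} = - \left(-54\right)^{2} = \left(-1\right) 2916 = -2916$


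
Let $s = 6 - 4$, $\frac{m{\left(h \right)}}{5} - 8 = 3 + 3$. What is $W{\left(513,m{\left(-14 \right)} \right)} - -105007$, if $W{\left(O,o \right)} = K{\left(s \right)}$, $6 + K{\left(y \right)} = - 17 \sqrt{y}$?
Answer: $105001 - 17 \sqrt{2} \approx 1.0498 \cdot 10^{5}$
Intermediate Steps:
$m{\left(h \right)} = 70$ ($m{\left(h \right)} = 40 + 5 \left(3 + 3\right) = 40 + 5 \cdot 6 = 40 + 30 = 70$)
$s = 2$
$K{\left(y \right)} = -6 - 17 \sqrt{y}$
$W{\left(O,o \right)} = -6 - 17 \sqrt{2}$
$W{\left(513,m{\left(-14 \right)} \right)} - -105007 = \left(-6 - 17 \sqrt{2}\right) - -105007 = \left(-6 - 17 \sqrt{2}\right) + 105007 = 105001 - 17 \sqrt{2}$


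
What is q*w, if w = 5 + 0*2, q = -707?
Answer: -3535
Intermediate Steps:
w = 5 (w = 5 + 0 = 5)
q*w = -707*5 = -3535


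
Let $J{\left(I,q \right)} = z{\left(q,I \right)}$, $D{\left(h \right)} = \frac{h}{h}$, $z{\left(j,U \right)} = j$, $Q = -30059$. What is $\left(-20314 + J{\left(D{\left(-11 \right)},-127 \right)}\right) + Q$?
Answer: $-50500$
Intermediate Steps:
$D{\left(h \right)} = 1$
$J{\left(I,q \right)} = q$
$\left(-20314 + J{\left(D{\left(-11 \right)},-127 \right)}\right) + Q = \left(-20314 - 127\right) - 30059 = -20441 - 30059 = -50500$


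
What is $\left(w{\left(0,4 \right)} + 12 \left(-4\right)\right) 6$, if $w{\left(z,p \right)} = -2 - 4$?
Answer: $-324$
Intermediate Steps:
$w{\left(z,p \right)} = -6$ ($w{\left(z,p \right)} = -2 - 4 = -6$)
$\left(w{\left(0,4 \right)} + 12 \left(-4\right)\right) 6 = \left(-6 + 12 \left(-4\right)\right) 6 = \left(-6 - 48\right) 6 = \left(-54\right) 6 = -324$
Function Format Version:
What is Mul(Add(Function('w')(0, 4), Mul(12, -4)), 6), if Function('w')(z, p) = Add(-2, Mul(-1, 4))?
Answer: -324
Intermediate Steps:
Function('w')(z, p) = -6 (Function('w')(z, p) = Add(-2, -4) = -6)
Mul(Add(Function('w')(0, 4), Mul(12, -4)), 6) = Mul(Add(-6, Mul(12, -4)), 6) = Mul(Add(-6, -48), 6) = Mul(-54, 6) = -324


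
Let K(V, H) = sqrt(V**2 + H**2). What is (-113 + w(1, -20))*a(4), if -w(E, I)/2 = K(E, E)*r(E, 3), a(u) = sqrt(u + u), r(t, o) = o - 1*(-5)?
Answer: -64 - 226*sqrt(2) ≈ -383.61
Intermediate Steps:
r(t, o) = 5 + o (r(t, o) = o + 5 = 5 + o)
a(u) = sqrt(2)*sqrt(u) (a(u) = sqrt(2*u) = sqrt(2)*sqrt(u))
K(V, H) = sqrt(H**2 + V**2)
w(E, I) = -16*sqrt(2)*sqrt(E**2) (w(E, I) = -2*sqrt(E**2 + E**2)*(5 + 3) = -2*sqrt(2*E**2)*8 = -2*sqrt(2)*sqrt(E**2)*8 = -16*sqrt(2)*sqrt(E**2))
(-113 + w(1, -20))*a(4) = (-113 - 16*sqrt(2)*sqrt(1**2))*(sqrt(2)*sqrt(4)) = (-113 - 16*sqrt(2)*sqrt(1))*(sqrt(2)*2) = (-113 - 16*sqrt(2)*1)*(2*sqrt(2)) = (-113 - 16*sqrt(2))*(2*sqrt(2)) = 2*sqrt(2)*(-113 - 16*sqrt(2))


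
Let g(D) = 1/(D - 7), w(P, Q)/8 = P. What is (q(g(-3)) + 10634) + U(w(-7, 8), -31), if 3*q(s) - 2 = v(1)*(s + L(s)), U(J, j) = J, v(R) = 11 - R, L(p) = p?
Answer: 10578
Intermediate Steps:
w(P, Q) = 8*P
g(D) = 1/(-7 + D)
q(s) = ⅔ + 20*s/3 (q(s) = ⅔ + ((11 - 1*1)*(s + s))/3 = ⅔ + ((11 - 1)*(2*s))/3 = ⅔ + (10*(2*s))/3 = ⅔ + (20*s)/3 = ⅔ + 20*s/3)
(q(g(-3)) + 10634) + U(w(-7, 8), -31) = ((⅔ + 20/(3*(-7 - 3))) + 10634) + 8*(-7) = ((⅔ + (20/3)/(-10)) + 10634) - 56 = ((⅔ + (20/3)*(-⅒)) + 10634) - 56 = ((⅔ - ⅔) + 10634) - 56 = (0 + 10634) - 56 = 10634 - 56 = 10578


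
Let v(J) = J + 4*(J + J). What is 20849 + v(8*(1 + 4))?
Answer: 21209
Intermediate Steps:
v(J) = 9*J (v(J) = J + 4*(2*J) = J + 8*J = 9*J)
20849 + v(8*(1 + 4)) = 20849 + 9*(8*(1 + 4)) = 20849 + 9*(8*5) = 20849 + 9*40 = 20849 + 360 = 21209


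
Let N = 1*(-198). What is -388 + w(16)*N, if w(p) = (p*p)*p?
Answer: -811396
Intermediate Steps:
w(p) = p³ (w(p) = p²*p = p³)
N = -198
-388 + w(16)*N = -388 + 16³*(-198) = -388 + 4096*(-198) = -388 - 811008 = -811396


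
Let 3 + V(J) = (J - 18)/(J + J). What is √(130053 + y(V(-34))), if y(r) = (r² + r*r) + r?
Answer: √37587559/17 ≈ 360.64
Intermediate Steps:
V(J) = -3 + (-18 + J)/(2*J) (V(J) = -3 + (J - 18)/(J + J) = -3 + (-18 + J)/((2*J)) = -3 + (-18 + J)*(1/(2*J)) = -3 + (-18 + J)/(2*J))
y(r) = r + 2*r² (y(r) = (r² + r²) + r = 2*r² + r = r + 2*r²)
√(130053 + y(V(-34))) = √(130053 + (-5/2 - 9/(-34))*(1 + 2*(-5/2 - 9/(-34)))) = √(130053 + (-5/2 - 9*(-1/34))*(1 + 2*(-5/2 - 9*(-1/34)))) = √(130053 + (-5/2 + 9/34)*(1 + 2*(-5/2 + 9/34))) = √(130053 - 38*(1 + 2*(-38/17))/17) = √(130053 - 38*(1 - 76/17)/17) = √(130053 - 38/17*(-59/17)) = √(130053 + 2242/289) = √(37587559/289) = √37587559/17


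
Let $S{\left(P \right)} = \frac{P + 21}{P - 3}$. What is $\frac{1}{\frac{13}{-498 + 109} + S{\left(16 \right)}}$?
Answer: $\frac{5057}{14224} \approx 0.35553$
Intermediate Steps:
$S{\left(P \right)} = \frac{21 + P}{-3 + P}$
$\frac{1}{\frac{13}{-498 + 109} + S{\left(16 \right)}} = \frac{1}{\frac{13}{-498 + 109} + \frac{21 + 16}{-3 + 16}} = \frac{1}{\frac{13}{-389} + \frac{1}{13} \cdot 37} = \frac{1}{13 \left(- \frac{1}{389}\right) + \frac{1}{13} \cdot 37} = \frac{1}{- \frac{13}{389} + \frac{37}{13}} = \frac{1}{\frac{14224}{5057}} = \frac{5057}{14224}$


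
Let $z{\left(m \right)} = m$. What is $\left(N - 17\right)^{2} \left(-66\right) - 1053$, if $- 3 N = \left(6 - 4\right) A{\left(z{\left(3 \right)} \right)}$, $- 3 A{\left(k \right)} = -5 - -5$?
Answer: $-20127$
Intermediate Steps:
$A{\left(k \right)} = 0$ ($A{\left(k \right)} = - \frac{-5 - -5}{3} = - \frac{-5 + 5}{3} = \left(- \frac{1}{3}\right) 0 = 0$)
$N = 0$ ($N = - \frac{\left(6 - 4\right) 0}{3} = - \frac{2 \cdot 0}{3} = \left(- \frac{1}{3}\right) 0 = 0$)
$\left(N - 17\right)^{2} \left(-66\right) - 1053 = \left(0 - 17\right)^{2} \left(-66\right) - 1053 = \left(-17\right)^{2} \left(-66\right) - 1053 = 289 \left(-66\right) - 1053 = -19074 - 1053 = -20127$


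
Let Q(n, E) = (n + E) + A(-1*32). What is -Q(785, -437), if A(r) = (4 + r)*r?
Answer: -1244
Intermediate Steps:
A(r) = r*(4 + r)
Q(n, E) = 896 + E + n (Q(n, E) = (n + E) + (-1*32)*(4 - 1*32) = (E + n) - 32*(4 - 32) = (E + n) - 32*(-28) = (E + n) + 896 = 896 + E + n)
-Q(785, -437) = -(896 - 437 + 785) = -1*1244 = -1244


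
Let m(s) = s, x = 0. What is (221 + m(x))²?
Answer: 48841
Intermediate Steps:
(221 + m(x))² = (221 + 0)² = 221² = 48841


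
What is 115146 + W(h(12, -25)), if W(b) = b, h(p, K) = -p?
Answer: 115134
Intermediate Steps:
115146 + W(h(12, -25)) = 115146 - 1*12 = 115146 - 12 = 115134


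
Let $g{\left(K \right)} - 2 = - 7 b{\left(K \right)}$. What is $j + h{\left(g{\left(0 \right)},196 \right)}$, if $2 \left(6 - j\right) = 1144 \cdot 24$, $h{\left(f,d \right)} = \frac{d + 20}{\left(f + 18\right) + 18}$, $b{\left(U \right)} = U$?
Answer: $- \frac{260610}{19} \approx -13716.0$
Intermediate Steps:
$g{\left(K \right)} = 2 - 7 K$
$h{\left(f,d \right)} = \frac{20 + d}{36 + f}$ ($h{\left(f,d \right)} = \frac{20 + d}{\left(18 + f\right) + 18} = \frac{20 + d}{36 + f}$)
$j = -13722$ ($j = 6 - \frac{1144 \cdot 24}{2} = 6 - 13728 = -13722$)
$j + h{\left(g{\left(0 \right)},196 \right)} = -13722 + \frac{20 + 196}{36 + \left(2 - 0\right)} = -13722 + \frac{1}{36 + \left(2 + 0\right)} 216 = -13722 + \frac{1}{36 + 2} \cdot 216 = -13722 + \frac{1}{38} \cdot 216 = -13722 + \frac{108}{19} = - \frac{260610}{19}$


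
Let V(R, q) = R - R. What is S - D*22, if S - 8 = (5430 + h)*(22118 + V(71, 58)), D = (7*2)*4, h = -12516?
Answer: -156729372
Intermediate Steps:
V(R, q) = 0
D = 56 (D = 14*4 = 56)
S = -156728140 (S = 8 + (5430 - 12516)*(22118 + 0) = 8 - 7086*22118 = 8 - 156728148 = -156728140)
S - D*22 = -156728140 - 56*22 = -156728140 - 1*1232 = -156728140 - 1232 = -156729372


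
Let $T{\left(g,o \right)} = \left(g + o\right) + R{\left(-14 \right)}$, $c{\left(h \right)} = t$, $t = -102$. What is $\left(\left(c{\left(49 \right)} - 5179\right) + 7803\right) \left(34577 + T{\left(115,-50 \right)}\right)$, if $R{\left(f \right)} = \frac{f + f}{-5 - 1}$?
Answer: $\frac{262136680}{3} \approx 8.7379 \cdot 10^{7}$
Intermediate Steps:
$c{\left(h \right)} = -102$
$R{\left(f \right)} = - \frac{f}{3}$ ($R{\left(f \right)} = \frac{2 f}{-6} = 2 f \left(- \frac{1}{6}\right) = - \frac{f}{3}$)
$T{\left(g,o \right)} = \frac{14}{3} + g + o$ ($T{\left(g,o \right)} = \left(g + o\right) - - \frac{14}{3} = \left(g + o\right) + \frac{14}{3} = \frac{14}{3} + g + o$)
$\left(\left(c{\left(49 \right)} - 5179\right) + 7803\right) \left(34577 + T{\left(115,-50 \right)}\right) = \left(\left(-102 - 5179\right) + 7803\right) \left(34577 + \left(\frac{14}{3} + 115 - 50\right)\right) = \left(\left(-102 - 5179\right) + 7803\right) \left(34577 + \frac{209}{3}\right) = \left(-5281 + 7803\right) \frac{103940}{3} = 2522 \cdot \frac{103940}{3} = \frac{262136680}{3}$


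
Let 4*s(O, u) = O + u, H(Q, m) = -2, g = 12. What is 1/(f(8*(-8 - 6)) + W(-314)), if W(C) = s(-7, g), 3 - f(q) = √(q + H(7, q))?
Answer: 68/2113 + 16*I*√114/2113 ≈ 0.032182 + 0.080849*I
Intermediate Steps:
s(O, u) = O/4 + u/4 (s(O, u) = (O + u)/4 = O/4 + u/4)
f(q) = 3 - √(-2 + q) (f(q) = 3 - √(q - 2) = 3 - √(-2 + q))
W(C) = 5/4 (W(C) = (¼)*(-7) + (¼)*12 = -7/4 + 3 = 5/4)
1/(f(8*(-8 - 6)) + W(-314)) = 1/((3 - √(-2 + 8*(-8 - 6))) + 5/4) = 1/((3 - √(-2 + 8*(-14))) + 5/4) = 1/((3 - √(-2 - 112)) + 5/4) = 1/((3 - √(-114)) + 5/4) = 1/((3 - I*√114) + 5/4) = 1/(17/4 - I*√114)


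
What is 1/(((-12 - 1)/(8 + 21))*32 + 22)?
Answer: 29/222 ≈ 0.13063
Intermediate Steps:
1/(((-12 - 1)/(8 + 21))*32 + 22) = 1/(-13/29*32 + 22) = 1/(-416/29 + 22) = 1/(222/29) = 29/222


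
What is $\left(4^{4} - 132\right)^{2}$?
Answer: $15376$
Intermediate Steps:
$\left(4^{4} - 132\right)^{2} = \left(256 - 132\right)^{2} = 124^{2} = 15376$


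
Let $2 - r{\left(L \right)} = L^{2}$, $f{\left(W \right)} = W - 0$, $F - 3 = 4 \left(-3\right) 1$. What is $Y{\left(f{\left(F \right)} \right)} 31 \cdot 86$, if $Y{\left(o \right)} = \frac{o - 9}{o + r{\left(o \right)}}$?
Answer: $\frac{11997}{22} \approx 545.32$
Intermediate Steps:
$F = -9$ ($F = 3 + 4 \left(-3\right) 1 = 3 - 12 = -9$)
$f{\left(W \right)} = W$ ($f{\left(W \right)} = W + 0 = W$)
$r{\left(L \right)} = 2 - L^{2}$
$Y{\left(o \right)} = \frac{-9 + o}{2 + o - o^{2}}$ ($Y{\left(o \right)} = \frac{o - 9}{o - \left(-2 + o^{2}\right)} = \frac{-9 + o}{2 + o - o^{2}}$)
$Y{\left(f{\left(F \right)} \right)} 31 \cdot 86 = \frac{-9 - 9}{2 - 9 - \left(-9\right)^{2}} \cdot 31 \cdot 86 = \frac{1}{2 - 9 - 81} \left(-18\right) 31 \cdot 86 = \frac{1}{-88} \left(-18\right) 31 \cdot 86 = \left(- \frac{1}{88}\right) \left(-18\right) 31 \cdot 86 = \frac{9}{44} \cdot 31 \cdot 86 = \frac{279}{44} \cdot 86 = \frac{11997}{22}$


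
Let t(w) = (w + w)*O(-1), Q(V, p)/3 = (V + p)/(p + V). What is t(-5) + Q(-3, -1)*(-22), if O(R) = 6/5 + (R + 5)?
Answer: -118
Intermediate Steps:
O(R) = 31/5 + R (O(R) = 6*(⅕) + (5 + R) = 6/5 + (5 + R) = 31/5 + R)
Q(V, p) = 3 (Q(V, p) = 3*((V + p)/(p + V)) = 3*((V + p)/(V + p)) = 3*1 = 3)
t(w) = 52*w/5 (t(w) = (w + w)*(31/5 - 1) = (2*w)*(26/5) = 52*w/5)
t(-5) + Q(-3, -1)*(-22) = (52/5)*(-5) + 3*(-22) = -52 - 66 = -118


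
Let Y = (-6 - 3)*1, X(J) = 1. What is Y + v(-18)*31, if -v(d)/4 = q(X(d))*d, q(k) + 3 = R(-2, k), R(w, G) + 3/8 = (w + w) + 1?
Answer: -14238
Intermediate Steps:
R(w, G) = 5/8 + 2*w (R(w, G) = -3/8 + ((w + w) + 1) = -3/8 + (2*w + 1) = -3/8 + (1 + 2*w) = 5/8 + 2*w)
q(k) = -51/8 (q(k) = -3 + (5/8 + 2*(-2)) = -3 + (5/8 - 4) = -3 - 27/8 = -51/8)
Y = -9 (Y = -9*1 = -9)
v(d) = 51*d/2 (v(d) = -(-51)*d/2 = 51*d/2)
Y + v(-18)*31 = -9 + ((51/2)*(-18))*31 = -9 - 459*31 = -9 - 14229 = -14238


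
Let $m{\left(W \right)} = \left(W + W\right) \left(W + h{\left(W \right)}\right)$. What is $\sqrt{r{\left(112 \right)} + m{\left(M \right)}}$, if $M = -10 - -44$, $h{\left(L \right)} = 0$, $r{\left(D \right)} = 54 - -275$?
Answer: $\sqrt{2641} \approx 51.391$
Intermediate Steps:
$r{\left(D \right)} = 329$ ($r{\left(D \right)} = 54 + 275 = 329$)
$M = 34$ ($M = -10 + 44 = 34$)
$m{\left(W \right)} = 2 W^{2}$ ($m{\left(W \right)} = \left(W + W\right) \left(W + 0\right) = 2 W W = 2 W^{2}$)
$\sqrt{r{\left(112 \right)} + m{\left(M \right)}} = \sqrt{329 + 2 \cdot 34^{2}} = \sqrt{329 + 2 \cdot 1156} = \sqrt{329 + 2312} = \sqrt{2641}$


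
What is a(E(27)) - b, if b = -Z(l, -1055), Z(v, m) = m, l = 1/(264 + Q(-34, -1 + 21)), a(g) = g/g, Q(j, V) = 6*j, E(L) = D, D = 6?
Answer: -1054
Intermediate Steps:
E(L) = 6
a(g) = 1
l = 1/60 (l = 1/(264 + 6*(-34)) = 1/(264 - 204) = 1/60 ≈ 0.016667)
b = 1055 (b = -1*(-1055) = 1055)
a(E(27)) - b = 1 - 1*1055 = 1 - 1055 = -1054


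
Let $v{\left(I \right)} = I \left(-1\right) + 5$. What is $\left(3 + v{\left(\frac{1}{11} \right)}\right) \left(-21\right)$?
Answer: $- \frac{1827}{11} \approx -166.09$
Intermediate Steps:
$v{\left(I \right)} = 5 - I$ ($v{\left(I \right)} = - I + 5 = 5 - I$)
$\left(3 + v{\left(\frac{1}{11} \right)}\right) \left(-21\right) = \left(3 + \left(5 - \frac{1}{11}\right)\right) \left(-21\right) = \left(3 + \frac{54}{11}\right) \left(-21\right) = \frac{87}{11} \left(-21\right) = - \frac{1827}{11}$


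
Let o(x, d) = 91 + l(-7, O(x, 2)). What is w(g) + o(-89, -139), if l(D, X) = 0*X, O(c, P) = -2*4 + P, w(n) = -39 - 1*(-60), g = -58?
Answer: 112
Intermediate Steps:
w(n) = 21 (w(n) = -39 + 60 = 21)
O(c, P) = -8 + P
l(D, X) = 0
o(x, d) = 91 (o(x, d) = 91 + 0 = 91)
w(g) + o(-89, -139) = 21 + 91 = 112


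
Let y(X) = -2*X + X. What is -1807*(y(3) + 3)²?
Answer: 0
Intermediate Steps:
y(X) = -X
-1807*(y(3) + 3)² = -1807*(-1*3 + 3)² = -1807*(-3 + 3)² = -1807*0² = -1807*0 = 0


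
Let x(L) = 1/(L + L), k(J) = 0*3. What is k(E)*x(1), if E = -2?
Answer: 0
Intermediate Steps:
k(J) = 0
x(L) = 1/(2*L)
k(E)*x(1) = 0*((1/2)/1) = 0*((1/2)*1) = 0*(1/2) = 0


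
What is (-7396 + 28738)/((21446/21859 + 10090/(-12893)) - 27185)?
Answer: -6014775032754/7661440599127 ≈ -0.78507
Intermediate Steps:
(-7396 + 28738)/((21446/21859 + 10090/(-12893)) - 27185) = 21342/((21446*(1/21859) + 10090*(-1/12893)) - 27185) = 21342/((21446/21859 - 10090/12893) - 27185) = 21342/(55945968/281828087 - 27185) = 21342/(-7661440599127/281828087) = 21342*(-281828087/7661440599127) = -6014775032754/7661440599127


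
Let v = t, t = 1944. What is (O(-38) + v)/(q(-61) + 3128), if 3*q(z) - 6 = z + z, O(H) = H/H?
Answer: 5835/9268 ≈ 0.62959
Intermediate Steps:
O(H) = 1
v = 1944
q(z) = 2 + 2*z/3 (q(z) = 2 + (z + z)/3 = 2 + (2*z)/3 = 2 + 2*z/3)
(O(-38) + v)/(q(-61) + 3128) = (1 + 1944)/((2 + (⅔)*(-61)) + 3128) = 1945/((2 - 122/3) + 3128) = 1945/(-116/3 + 3128) = 1945/(9268/3) = 1945*(3/9268) = 5835/9268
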